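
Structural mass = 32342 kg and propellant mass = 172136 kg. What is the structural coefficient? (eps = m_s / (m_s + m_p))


eps = 32342 / (32342 + 172136) = 0.1582

0.1582


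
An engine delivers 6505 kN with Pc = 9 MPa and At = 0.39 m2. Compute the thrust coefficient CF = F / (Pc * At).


CF = 6505000 / (9e6 * 0.39) = 1.85

1.85


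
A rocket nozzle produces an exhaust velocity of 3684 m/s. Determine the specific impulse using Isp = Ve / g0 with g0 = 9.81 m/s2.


Isp = Ve / g0 = 3684 / 9.81 = 375.5 s

375.5 s


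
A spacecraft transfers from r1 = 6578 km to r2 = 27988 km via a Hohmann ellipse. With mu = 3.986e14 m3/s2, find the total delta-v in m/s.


V1 = sqrt(mu/r1) = 7784.34 m/s
dV1 = V1*(sqrt(2*r2/(r1+r2)) - 1) = 2121.66 m/s
V2 = sqrt(mu/r2) = 3773.83 m/s
dV2 = V2*(1 - sqrt(2*r1/(r1+r2))) = 1445.63 m/s
Total dV = 3567 m/s

3567 m/s


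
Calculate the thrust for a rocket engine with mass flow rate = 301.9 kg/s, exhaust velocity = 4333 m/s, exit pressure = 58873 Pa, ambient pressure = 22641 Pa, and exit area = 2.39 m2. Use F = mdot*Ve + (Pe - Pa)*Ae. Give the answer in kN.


F = 301.9 * 4333 + (58873 - 22641) * 2.39 = 1.3947e+06 N = 1394.7 kN

1394.7 kN


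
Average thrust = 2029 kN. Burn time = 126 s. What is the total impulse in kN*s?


It = 2029 * 126 = 255654 kN*s

255654 kN*s


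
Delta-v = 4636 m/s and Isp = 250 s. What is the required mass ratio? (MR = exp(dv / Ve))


Ve = 250 * 9.81 = 2452.5 m/s
MR = exp(4636 / 2452.5) = 6.621

6.621


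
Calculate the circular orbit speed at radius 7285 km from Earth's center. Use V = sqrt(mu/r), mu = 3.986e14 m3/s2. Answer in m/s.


V = sqrt(3.986e14 / 7285000) = 7397 m/s

7397 m/s


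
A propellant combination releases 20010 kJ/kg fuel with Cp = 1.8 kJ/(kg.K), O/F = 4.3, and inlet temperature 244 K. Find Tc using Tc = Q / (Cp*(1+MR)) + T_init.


Tc = 20010 / (1.8 * (1 + 4.3)) + 244 = 2341 K

2341 K


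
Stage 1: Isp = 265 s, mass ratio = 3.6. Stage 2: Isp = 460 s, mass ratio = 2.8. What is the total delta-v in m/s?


dV1 = 265 * 9.81 * ln(3.6) = 3330.0 m/s
dV2 = 460 * 9.81 * ln(2.8) = 4646.3 m/s
Total dV = 3330.0 + 4646.3 = 7976.3 m/s ~ 7976 m/s

7976 m/s


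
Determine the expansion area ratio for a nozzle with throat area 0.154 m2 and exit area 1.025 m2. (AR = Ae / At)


AR = 1.025 / 0.154 = 6.7

6.7


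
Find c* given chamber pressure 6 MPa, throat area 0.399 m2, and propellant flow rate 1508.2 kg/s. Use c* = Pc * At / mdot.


c* = 6e6 * 0.399 / 1508.2 = 1587 m/s

1587 m/s


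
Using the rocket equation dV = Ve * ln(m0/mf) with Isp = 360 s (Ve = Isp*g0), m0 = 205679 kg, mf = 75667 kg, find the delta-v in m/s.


Ve = 360 * 9.81 = 3531.6 m/s
dV = 3531.6 * ln(205679/75667) = 3532 m/s

3532 m/s


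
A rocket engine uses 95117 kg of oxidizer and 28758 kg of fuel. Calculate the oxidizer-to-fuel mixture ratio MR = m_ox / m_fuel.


MR = 95117 / 28758 = 3.31

3.31


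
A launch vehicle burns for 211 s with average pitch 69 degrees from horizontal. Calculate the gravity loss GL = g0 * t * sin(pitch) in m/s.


GL = 9.81 * 211 * sin(69 deg) = 1932 m/s

1932 m/s


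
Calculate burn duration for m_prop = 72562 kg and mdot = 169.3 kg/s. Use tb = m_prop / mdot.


tb = 72562 / 169.3 = 428.6 s

428.6 s


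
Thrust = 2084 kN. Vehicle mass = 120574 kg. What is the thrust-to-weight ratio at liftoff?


TWR = 2084000 / (120574 * 9.81) = 1.76

1.76


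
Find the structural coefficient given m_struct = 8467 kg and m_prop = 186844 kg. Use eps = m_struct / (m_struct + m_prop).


eps = 8467 / (8467 + 186844) = 0.0434

0.0434


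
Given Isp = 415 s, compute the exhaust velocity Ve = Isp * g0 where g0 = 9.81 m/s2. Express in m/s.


Ve = Isp * g0 = 415 * 9.81 = 4071.2 m/s

4071.2 m/s


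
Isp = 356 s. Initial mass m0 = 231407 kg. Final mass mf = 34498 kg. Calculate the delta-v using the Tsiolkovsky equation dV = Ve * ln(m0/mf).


Ve = 356 * 9.81 = 3492.36 m/s
dV = 3492.36 * ln(231407/34498) = 6647 m/s

6647 m/s


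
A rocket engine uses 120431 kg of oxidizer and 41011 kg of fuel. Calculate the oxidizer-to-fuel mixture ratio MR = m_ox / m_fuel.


MR = 120431 / 41011 = 2.94

2.94


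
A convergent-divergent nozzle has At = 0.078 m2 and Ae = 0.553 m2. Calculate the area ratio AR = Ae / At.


AR = 0.553 / 0.078 = 7.1

7.1


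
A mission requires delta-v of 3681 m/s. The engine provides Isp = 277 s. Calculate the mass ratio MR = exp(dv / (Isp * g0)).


Ve = 277 * 9.81 = 2717.37 m/s
MR = exp(3681 / 2717.37) = 3.875

3.875


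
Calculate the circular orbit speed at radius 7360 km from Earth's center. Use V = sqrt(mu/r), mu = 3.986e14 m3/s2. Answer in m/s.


V = sqrt(3.986e14 / 7360000) = 7359 m/s

7359 m/s


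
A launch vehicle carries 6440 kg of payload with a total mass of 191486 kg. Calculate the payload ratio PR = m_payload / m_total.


PR = 6440 / 191486 = 0.0336

0.0336


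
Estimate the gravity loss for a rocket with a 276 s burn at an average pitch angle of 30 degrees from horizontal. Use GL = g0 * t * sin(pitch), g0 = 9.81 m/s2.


GL = 9.81 * 276 * sin(30 deg) = 1354 m/s

1354 m/s


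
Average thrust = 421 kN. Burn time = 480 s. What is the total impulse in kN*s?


It = 421 * 480 = 202080 kN*s

202080 kN*s


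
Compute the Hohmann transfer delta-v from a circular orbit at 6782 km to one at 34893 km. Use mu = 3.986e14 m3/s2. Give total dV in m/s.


V1 = sqrt(mu/r1) = 7666.37 m/s
dV1 = V1*(sqrt(2*r2/(r1+r2)) - 1) = 2254.19 m/s
V2 = sqrt(mu/r2) = 3379.87 m/s
dV2 = V2*(1 - sqrt(2*r1/(r1+r2))) = 1451.65 m/s
Total dV = 3706 m/s

3706 m/s


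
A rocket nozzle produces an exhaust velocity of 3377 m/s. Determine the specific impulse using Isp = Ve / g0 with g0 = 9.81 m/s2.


Isp = Ve / g0 = 3377 / 9.81 = 344.2 s

344.2 s


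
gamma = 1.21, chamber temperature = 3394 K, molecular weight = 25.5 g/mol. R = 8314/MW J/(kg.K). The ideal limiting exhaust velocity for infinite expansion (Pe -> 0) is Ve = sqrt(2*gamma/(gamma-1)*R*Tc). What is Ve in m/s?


R = 8314 / 25.5 = 326.04 J/(kg.K)
Ve = sqrt(2 * 1.21 / (1.21 - 1) * 326.04 * 3394) = 3571 m/s

3571 m/s


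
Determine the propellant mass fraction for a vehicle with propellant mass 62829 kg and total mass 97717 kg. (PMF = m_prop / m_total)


PMF = 62829 / 97717 = 0.643

0.643


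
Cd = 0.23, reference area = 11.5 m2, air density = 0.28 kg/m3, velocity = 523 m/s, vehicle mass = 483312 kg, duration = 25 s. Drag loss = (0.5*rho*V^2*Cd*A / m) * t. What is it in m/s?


D = 0.5 * 0.28 * 523^2 * 0.23 * 11.5 = 101287.79 N
a = 101287.79 / 483312 = 0.2096 m/s2
dV = 0.2096 * 25 = 5.2 m/s

5.2 m/s


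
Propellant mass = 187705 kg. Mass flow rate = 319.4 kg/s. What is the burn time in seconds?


tb = 187705 / 319.4 = 587.7 s

587.7 s


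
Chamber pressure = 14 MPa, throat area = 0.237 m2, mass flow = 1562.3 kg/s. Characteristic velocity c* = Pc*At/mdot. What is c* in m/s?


c* = 14e6 * 0.237 / 1562.3 = 2124 m/s

2124 m/s


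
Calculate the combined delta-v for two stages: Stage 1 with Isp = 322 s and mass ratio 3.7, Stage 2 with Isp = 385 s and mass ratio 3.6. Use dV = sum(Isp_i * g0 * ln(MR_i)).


dV1 = 322 * 9.81 * ln(3.7) = 4132.8 m/s
dV2 = 385 * 9.81 * ln(3.6) = 4837.9 m/s
Total dV = 4132.8 + 4837.9 = 8970.7 m/s ~ 8971 m/s

8971 m/s


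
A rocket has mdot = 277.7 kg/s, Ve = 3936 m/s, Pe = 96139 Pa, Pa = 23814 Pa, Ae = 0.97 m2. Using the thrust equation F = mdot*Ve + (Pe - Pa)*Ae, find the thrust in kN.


F = 277.7 * 3936 + (96139 - 23814) * 0.97 = 1.1632e+06 N = 1163.2 kN

1163.2 kN


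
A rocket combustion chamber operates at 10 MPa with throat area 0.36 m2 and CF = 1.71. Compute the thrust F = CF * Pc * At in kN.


F = 1.71 * 10e6 * 0.36 = 6.1560e+06 N = 6156.0 kN

6156.0 kN


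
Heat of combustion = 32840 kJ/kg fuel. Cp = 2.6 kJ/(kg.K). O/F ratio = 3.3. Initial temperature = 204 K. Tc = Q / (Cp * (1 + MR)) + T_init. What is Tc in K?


Tc = 32840 / (2.6 * (1 + 3.3)) + 204 = 3141 K

3141 K


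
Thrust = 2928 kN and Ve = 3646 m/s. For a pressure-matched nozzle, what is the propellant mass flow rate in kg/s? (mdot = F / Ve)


mdot = F / Ve = 2928000 / 3646 = 803.1 kg/s

803.1 kg/s


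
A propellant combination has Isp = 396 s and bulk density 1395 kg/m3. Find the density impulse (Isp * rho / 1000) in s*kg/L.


rho*Isp = 396 * 1395 / 1000 = 552 s*kg/L

552 s*kg/L


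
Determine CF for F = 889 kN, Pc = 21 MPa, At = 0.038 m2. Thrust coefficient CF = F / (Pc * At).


CF = 889000 / (21e6 * 0.038) = 1.11

1.11


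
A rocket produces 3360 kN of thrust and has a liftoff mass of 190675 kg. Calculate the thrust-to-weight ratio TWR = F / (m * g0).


TWR = 3360000 / (190675 * 9.81) = 1.8

1.8


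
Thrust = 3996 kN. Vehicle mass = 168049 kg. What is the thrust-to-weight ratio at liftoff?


TWR = 3996000 / (168049 * 9.81) = 2.42

2.42


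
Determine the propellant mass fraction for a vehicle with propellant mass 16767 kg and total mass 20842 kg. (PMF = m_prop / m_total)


PMF = 16767 / 20842 = 0.804

0.804


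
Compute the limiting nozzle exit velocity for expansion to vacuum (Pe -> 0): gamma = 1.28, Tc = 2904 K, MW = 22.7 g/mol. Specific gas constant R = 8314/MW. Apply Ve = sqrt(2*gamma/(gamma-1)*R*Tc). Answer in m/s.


R = 8314 / 22.7 = 366.26 J/(kg.K)
Ve = sqrt(2 * 1.28 / (1.28 - 1) * 366.26 * 2904) = 3118 m/s

3118 m/s


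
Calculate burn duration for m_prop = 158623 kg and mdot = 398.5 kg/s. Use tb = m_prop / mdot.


tb = 158623 / 398.5 = 398.1 s

398.1 s


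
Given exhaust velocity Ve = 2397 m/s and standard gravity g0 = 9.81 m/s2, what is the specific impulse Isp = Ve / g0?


Isp = Ve / g0 = 2397 / 9.81 = 244.3 s

244.3 s


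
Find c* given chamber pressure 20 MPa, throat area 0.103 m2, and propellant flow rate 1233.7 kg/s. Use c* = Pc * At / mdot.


c* = 20e6 * 0.103 / 1233.7 = 1670 m/s

1670 m/s


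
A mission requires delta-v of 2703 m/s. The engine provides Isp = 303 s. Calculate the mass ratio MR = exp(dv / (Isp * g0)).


Ve = 303 * 9.81 = 2972.43 m/s
MR = exp(2703 / 2972.43) = 2.483

2.483


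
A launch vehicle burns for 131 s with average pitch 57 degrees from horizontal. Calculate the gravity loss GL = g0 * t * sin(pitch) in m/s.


GL = 9.81 * 131 * sin(57 deg) = 1078 m/s

1078 m/s


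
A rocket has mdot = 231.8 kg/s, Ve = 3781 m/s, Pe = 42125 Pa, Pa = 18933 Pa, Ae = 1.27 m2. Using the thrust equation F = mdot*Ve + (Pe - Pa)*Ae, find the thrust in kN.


F = 231.8 * 3781 + (42125 - 18933) * 1.27 = 905890.0 N = 905.9 kN

905.9 kN


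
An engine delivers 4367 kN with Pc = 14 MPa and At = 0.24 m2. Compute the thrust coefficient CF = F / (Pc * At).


CF = 4367000 / (14e6 * 0.24) = 1.3

1.3


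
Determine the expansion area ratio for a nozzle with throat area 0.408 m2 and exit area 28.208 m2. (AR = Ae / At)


AR = 28.208 / 0.408 = 69.1

69.1


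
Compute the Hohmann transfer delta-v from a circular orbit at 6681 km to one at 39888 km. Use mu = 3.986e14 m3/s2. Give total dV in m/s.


V1 = sqrt(mu/r1) = 7724.1 m/s
dV1 = V1*(sqrt(2*r2/(r1+r2)) - 1) = 2385.54 m/s
V2 = sqrt(mu/r2) = 3161.17 m/s
dV2 = V2*(1 - sqrt(2*r1/(r1+r2))) = 1467.86 m/s
Total dV = 3853 m/s

3853 m/s


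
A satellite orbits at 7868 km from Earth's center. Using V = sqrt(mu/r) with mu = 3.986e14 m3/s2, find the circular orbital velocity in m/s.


V = sqrt(3.986e14 / 7868000) = 7118 m/s

7118 m/s


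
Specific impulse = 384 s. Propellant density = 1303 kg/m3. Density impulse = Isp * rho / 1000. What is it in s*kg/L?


rho*Isp = 384 * 1303 / 1000 = 500 s*kg/L

500 s*kg/L


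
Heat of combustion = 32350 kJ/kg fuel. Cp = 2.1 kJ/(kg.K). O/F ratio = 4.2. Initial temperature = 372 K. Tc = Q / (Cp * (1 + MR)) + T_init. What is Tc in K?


Tc = 32350 / (2.1 * (1 + 4.2)) + 372 = 3334 K

3334 K


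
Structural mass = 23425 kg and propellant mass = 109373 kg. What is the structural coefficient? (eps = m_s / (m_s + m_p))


eps = 23425 / (23425 + 109373) = 0.1764

0.1764


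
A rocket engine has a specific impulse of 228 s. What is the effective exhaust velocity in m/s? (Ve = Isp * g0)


Ve = Isp * g0 = 228 * 9.81 = 2236.7 m/s

2236.7 m/s


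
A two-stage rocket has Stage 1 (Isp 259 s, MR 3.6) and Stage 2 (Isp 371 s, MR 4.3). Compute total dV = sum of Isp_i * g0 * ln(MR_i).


dV1 = 259 * 9.81 * ln(3.6) = 3254.6 m/s
dV2 = 371 * 9.81 * ln(4.3) = 5308.6 m/s
Total dV = 3254.6 + 5308.6 = 8563.2 m/s ~ 8563 m/s

8563 m/s


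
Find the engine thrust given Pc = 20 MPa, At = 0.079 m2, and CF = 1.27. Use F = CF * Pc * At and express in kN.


F = 1.27 * 20e6 * 0.079 = 2.0066e+06 N = 2006.6 kN

2006.6 kN


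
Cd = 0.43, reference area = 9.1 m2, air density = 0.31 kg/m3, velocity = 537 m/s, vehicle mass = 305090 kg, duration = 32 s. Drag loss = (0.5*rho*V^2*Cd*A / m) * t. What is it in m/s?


D = 0.5 * 0.31 * 537^2 * 0.43 * 9.1 = 174900.12 N
a = 174900.12 / 305090 = 0.5733 m/s2
dV = 0.5733 * 32 = 18.3 m/s

18.3 m/s


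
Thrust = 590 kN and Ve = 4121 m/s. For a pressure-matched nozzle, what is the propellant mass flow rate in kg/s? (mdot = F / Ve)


mdot = F / Ve = 590000 / 4121 = 143.2 kg/s

143.2 kg/s


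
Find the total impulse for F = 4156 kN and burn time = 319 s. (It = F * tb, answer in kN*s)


It = 4156 * 319 = 1325764 kN*s

1325764 kN*s


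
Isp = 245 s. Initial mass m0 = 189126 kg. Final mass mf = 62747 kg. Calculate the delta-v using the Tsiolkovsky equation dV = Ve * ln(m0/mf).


Ve = 245 * 9.81 = 2403.45 m/s
dV = 2403.45 * ln(189126/62747) = 2652 m/s

2652 m/s


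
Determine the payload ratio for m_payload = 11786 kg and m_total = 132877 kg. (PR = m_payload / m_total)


PR = 11786 / 132877 = 0.0887

0.0887


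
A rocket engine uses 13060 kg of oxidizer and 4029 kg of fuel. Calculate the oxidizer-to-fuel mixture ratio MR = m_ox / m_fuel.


MR = 13060 / 4029 = 3.24

3.24


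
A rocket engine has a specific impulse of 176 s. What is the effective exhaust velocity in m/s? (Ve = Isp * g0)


Ve = Isp * g0 = 176 * 9.81 = 1726.6 m/s

1726.6 m/s


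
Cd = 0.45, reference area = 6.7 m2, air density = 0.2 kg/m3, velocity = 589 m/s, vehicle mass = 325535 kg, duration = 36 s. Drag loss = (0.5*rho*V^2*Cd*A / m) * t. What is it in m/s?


D = 0.5 * 0.2 * 589^2 * 0.45 * 6.7 = 104596.68 N
a = 104596.68 / 325535 = 0.3213 m/s2
dV = 0.3213 * 36 = 11.6 m/s

11.6 m/s


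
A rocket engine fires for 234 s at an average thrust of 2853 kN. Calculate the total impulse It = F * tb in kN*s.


It = 2853 * 234 = 667602 kN*s

667602 kN*s


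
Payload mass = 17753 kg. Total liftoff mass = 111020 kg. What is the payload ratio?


PR = 17753 / 111020 = 0.1599

0.1599


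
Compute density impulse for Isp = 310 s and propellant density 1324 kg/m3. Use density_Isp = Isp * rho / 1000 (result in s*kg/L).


rho*Isp = 310 * 1324 / 1000 = 410 s*kg/L

410 s*kg/L


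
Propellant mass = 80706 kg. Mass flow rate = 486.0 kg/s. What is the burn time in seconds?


tb = 80706 / 486.0 = 166.1 s

166.1 s


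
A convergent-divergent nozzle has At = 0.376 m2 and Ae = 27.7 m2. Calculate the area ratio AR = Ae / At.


AR = 27.7 / 0.376 = 73.7

73.7


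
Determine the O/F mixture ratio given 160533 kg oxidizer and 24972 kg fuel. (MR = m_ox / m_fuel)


MR = 160533 / 24972 = 6.43

6.43


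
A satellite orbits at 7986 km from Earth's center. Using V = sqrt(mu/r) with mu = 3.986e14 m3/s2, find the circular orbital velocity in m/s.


V = sqrt(3.986e14 / 7986000) = 7065 m/s

7065 m/s


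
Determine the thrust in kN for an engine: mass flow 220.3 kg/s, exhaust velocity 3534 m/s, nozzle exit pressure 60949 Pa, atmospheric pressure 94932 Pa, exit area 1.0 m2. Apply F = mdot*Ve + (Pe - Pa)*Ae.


F = 220.3 * 3534 + (60949 - 94932) * 1.0 = 744557.0 N = 744.6 kN

744.6 kN


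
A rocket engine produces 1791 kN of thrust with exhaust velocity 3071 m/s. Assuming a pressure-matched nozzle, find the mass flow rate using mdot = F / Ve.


mdot = F / Ve = 1791000 / 3071 = 583.2 kg/s

583.2 kg/s


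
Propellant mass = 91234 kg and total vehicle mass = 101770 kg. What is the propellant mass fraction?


PMF = 91234 / 101770 = 0.896

0.896


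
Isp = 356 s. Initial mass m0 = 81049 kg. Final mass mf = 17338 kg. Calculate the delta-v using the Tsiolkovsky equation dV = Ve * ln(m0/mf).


Ve = 356 * 9.81 = 3492.36 m/s
dV = 3492.36 * ln(81049/17338) = 5386 m/s

5386 m/s


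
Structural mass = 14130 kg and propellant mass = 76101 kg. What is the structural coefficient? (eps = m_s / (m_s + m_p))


eps = 14130 / (14130 + 76101) = 0.1566

0.1566


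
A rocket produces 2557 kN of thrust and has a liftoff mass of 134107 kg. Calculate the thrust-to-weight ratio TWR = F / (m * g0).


TWR = 2557000 / (134107 * 9.81) = 1.94

1.94


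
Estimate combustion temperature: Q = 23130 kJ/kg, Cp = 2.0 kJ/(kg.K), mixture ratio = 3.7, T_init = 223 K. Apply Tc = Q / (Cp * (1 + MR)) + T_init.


Tc = 23130 / (2.0 * (1 + 3.7)) + 223 = 2684 K

2684 K


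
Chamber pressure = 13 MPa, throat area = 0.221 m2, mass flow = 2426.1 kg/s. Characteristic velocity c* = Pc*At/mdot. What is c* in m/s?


c* = 13e6 * 0.221 / 2426.1 = 1184 m/s

1184 m/s


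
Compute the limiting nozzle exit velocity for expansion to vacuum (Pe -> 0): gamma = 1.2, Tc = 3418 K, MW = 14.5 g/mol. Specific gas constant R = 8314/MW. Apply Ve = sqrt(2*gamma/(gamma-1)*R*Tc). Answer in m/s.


R = 8314 / 14.5 = 573.38 J/(kg.K)
Ve = sqrt(2 * 1.2 / (1.2 - 1) * 573.38 * 3418) = 4850 m/s

4850 m/s


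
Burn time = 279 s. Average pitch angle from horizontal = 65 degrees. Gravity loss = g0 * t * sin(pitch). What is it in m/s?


GL = 9.81 * 279 * sin(65 deg) = 2481 m/s

2481 m/s


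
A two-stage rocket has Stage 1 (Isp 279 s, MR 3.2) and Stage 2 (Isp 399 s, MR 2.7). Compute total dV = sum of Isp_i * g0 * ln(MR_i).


dV1 = 279 * 9.81 * ln(3.2) = 3183.5 m/s
dV2 = 399 * 9.81 * ln(2.7) = 3887.8 m/s
Total dV = 3183.5 + 3887.8 = 7071.3 m/s ~ 7071 m/s

7071 m/s


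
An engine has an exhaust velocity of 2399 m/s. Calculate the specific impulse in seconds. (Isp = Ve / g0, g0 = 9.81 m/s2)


Isp = Ve / g0 = 2399 / 9.81 = 244.5 s

244.5 s


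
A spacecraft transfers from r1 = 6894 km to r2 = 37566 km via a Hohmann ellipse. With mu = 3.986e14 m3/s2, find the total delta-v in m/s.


V1 = sqrt(mu/r1) = 7603.84 m/s
dV1 = V1*(sqrt(2*r2/(r1+r2)) - 1) = 2280.8 m/s
V2 = sqrt(mu/r2) = 3257.4 m/s
dV2 = V2*(1 - sqrt(2*r1/(r1+r2))) = 1443.4 m/s
Total dV = 3724 m/s

3724 m/s


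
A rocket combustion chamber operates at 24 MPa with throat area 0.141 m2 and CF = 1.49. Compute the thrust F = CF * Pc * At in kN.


F = 1.49 * 24e6 * 0.141 = 5.0422e+06 N = 5042.2 kN

5042.2 kN


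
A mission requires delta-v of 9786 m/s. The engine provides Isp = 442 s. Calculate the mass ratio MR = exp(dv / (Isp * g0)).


Ve = 442 * 9.81 = 4336.02 m/s
MR = exp(9786 / 4336.02) = 9.554

9.554


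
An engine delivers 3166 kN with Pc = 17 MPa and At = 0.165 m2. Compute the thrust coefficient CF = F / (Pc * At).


CF = 3166000 / (17e6 * 0.165) = 1.13

1.13


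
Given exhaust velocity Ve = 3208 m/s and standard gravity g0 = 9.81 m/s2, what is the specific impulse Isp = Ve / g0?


Isp = Ve / g0 = 3208 / 9.81 = 327.0 s

327.0 s


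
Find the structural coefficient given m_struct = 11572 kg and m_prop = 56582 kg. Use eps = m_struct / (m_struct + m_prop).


eps = 11572 / (11572 + 56582) = 0.1698

0.1698


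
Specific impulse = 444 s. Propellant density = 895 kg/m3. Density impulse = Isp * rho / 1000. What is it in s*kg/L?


rho*Isp = 444 * 895 / 1000 = 397 s*kg/L

397 s*kg/L


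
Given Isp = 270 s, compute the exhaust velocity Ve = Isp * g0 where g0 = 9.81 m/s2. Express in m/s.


Ve = Isp * g0 = 270 * 9.81 = 2648.7 m/s

2648.7 m/s


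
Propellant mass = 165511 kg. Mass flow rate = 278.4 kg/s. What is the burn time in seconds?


tb = 165511 / 278.4 = 594.5 s

594.5 s


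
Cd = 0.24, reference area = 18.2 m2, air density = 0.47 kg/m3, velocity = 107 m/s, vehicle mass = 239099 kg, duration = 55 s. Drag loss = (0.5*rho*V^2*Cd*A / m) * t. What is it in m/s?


D = 0.5 * 0.47 * 107^2 * 0.24 * 18.2 = 11752.17 N
a = 11752.17 / 239099 = 0.0492 m/s2
dV = 0.0492 * 55 = 2.7 m/s

2.7 m/s


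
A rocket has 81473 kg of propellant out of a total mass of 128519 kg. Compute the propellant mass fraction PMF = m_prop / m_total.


PMF = 81473 / 128519 = 0.634

0.634


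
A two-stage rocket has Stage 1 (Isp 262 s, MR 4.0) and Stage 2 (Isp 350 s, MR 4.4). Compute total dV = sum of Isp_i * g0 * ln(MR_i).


dV1 = 262 * 9.81 * ln(4.0) = 3563.1 m/s
dV2 = 350 * 9.81 * ln(4.4) = 5087.1 m/s
Total dV = 3563.1 + 5087.1 = 8650.2 m/s ~ 8650 m/s

8650 m/s


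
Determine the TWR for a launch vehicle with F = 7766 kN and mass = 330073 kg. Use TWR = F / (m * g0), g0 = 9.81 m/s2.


TWR = 7766000 / (330073 * 9.81) = 2.4

2.4


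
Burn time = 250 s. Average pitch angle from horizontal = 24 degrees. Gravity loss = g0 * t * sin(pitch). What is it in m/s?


GL = 9.81 * 250 * sin(24 deg) = 998 m/s

998 m/s


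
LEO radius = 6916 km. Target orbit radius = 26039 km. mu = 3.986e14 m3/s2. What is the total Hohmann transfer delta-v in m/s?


V1 = sqrt(mu/r1) = 7591.74 m/s
dV1 = V1*(sqrt(2*r2/(r1+r2)) - 1) = 1951.76 m/s
V2 = sqrt(mu/r2) = 3912.52 m/s
dV2 = V2*(1 - sqrt(2*r1/(r1+r2))) = 1377.75 m/s
Total dV = 3330 m/s

3330 m/s


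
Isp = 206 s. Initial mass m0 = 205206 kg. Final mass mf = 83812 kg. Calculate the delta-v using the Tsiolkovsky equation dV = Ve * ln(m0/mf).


Ve = 206 * 9.81 = 2020.86 m/s
dV = 2020.86 * ln(205206/83812) = 1810 m/s

1810 m/s


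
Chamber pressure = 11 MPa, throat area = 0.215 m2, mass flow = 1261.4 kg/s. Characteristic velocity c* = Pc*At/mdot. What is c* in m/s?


c* = 11e6 * 0.215 / 1261.4 = 1875 m/s

1875 m/s


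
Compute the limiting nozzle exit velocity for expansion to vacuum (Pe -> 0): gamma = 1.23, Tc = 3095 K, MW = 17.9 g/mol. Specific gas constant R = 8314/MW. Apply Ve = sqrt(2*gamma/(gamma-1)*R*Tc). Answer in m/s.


R = 8314 / 17.9 = 464.47 J/(kg.K)
Ve = sqrt(2 * 1.23 / (1.23 - 1) * 464.47 * 3095) = 3921 m/s

3921 m/s


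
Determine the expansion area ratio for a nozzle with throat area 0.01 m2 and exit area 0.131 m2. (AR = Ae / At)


AR = 0.131 / 0.01 = 13.1

13.1


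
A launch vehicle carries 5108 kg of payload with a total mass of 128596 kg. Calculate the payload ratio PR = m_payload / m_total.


PR = 5108 / 128596 = 0.0397

0.0397


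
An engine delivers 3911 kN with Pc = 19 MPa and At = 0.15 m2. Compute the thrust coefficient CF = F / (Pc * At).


CF = 3911000 / (19e6 * 0.15) = 1.37

1.37


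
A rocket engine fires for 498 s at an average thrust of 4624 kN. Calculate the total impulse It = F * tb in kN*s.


It = 4624 * 498 = 2302752 kN*s

2302752 kN*s


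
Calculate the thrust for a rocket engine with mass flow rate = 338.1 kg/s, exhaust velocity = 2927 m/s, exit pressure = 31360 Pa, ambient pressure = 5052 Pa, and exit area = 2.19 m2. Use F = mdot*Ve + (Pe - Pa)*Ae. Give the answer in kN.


F = 338.1 * 2927 + (31360 - 5052) * 2.19 = 1.0472e+06 N = 1047.2 kN

1047.2 kN


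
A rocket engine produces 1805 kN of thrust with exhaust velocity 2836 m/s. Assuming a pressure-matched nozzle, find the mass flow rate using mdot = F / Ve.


mdot = F / Ve = 1805000 / 2836 = 636.5 kg/s

636.5 kg/s


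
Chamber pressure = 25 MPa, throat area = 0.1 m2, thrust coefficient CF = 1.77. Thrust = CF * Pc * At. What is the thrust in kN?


F = 1.77 * 25e6 * 0.1 = 4.4250e+06 N = 4425.0 kN

4425.0 kN


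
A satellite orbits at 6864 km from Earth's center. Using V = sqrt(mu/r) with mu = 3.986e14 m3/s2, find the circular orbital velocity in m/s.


V = sqrt(3.986e14 / 6864000) = 7620 m/s

7620 m/s


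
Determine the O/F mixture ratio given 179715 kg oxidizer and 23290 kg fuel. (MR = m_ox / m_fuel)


MR = 179715 / 23290 = 7.72

7.72


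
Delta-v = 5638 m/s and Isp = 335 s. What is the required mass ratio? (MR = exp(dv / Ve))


Ve = 335 * 9.81 = 3286.35 m/s
MR = exp(5638 / 3286.35) = 5.56

5.56


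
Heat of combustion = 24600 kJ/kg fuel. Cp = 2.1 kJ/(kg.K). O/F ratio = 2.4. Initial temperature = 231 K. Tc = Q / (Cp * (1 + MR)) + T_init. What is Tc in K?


Tc = 24600 / (2.1 * (1 + 2.4)) + 231 = 3676 K

3676 K


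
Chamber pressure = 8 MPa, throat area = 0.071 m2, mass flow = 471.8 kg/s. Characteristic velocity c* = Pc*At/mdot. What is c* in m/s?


c* = 8e6 * 0.071 / 471.8 = 1204 m/s

1204 m/s


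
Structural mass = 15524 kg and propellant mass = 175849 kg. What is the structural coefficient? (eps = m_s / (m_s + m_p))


eps = 15524 / (15524 + 175849) = 0.0811

0.0811


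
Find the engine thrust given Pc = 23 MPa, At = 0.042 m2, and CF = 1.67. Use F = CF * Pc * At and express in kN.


F = 1.67 * 23e6 * 0.042 = 1.6132e+06 N = 1613.2 kN

1613.2 kN


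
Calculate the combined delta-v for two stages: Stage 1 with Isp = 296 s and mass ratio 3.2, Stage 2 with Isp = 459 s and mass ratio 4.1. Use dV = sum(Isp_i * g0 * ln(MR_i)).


dV1 = 296 * 9.81 * ln(3.2) = 3377.5 m/s
dV2 = 459 * 9.81 * ln(4.1) = 6353.4 m/s
Total dV = 3377.5 + 6353.4 = 9730.9 m/s ~ 9731 m/s

9731 m/s


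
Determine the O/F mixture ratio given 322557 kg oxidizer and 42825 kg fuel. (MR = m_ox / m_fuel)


MR = 322557 / 42825 = 7.53

7.53


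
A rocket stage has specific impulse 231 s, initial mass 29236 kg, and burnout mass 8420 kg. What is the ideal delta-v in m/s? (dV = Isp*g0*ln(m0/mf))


Ve = 231 * 9.81 = 2266.11 m/s
dV = 2266.11 * ln(29236/8420) = 2821 m/s

2821 m/s


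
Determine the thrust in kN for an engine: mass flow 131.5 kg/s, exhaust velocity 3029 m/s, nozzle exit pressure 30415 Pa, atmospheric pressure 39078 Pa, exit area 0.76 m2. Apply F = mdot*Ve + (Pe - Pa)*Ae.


F = 131.5 * 3029 + (30415 - 39078) * 0.76 = 391730.0 N = 391.7 kN

391.7 kN


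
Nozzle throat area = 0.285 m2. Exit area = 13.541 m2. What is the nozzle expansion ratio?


AR = 13.541 / 0.285 = 47.5

47.5


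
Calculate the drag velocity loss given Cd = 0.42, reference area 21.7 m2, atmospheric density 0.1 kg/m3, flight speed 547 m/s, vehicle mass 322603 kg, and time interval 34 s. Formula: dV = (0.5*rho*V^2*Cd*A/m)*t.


D = 0.5 * 0.1 * 547^2 * 0.42 * 21.7 = 136349.54 N
a = 136349.54 / 322603 = 0.4227 m/s2
dV = 0.4227 * 34 = 14.4 m/s

14.4 m/s


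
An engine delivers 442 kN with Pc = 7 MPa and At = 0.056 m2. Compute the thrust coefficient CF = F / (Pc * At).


CF = 442000 / (7e6 * 0.056) = 1.13

1.13


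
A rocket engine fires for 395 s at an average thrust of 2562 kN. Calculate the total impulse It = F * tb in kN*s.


It = 2562 * 395 = 1011990 kN*s

1011990 kN*s


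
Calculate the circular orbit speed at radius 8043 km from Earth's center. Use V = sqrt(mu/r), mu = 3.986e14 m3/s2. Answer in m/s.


V = sqrt(3.986e14 / 8043000) = 7040 m/s

7040 m/s


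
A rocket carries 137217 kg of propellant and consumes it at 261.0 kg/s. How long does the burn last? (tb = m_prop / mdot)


tb = 137217 / 261.0 = 525.7 s

525.7 s


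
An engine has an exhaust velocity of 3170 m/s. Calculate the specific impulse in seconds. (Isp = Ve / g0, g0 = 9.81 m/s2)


Isp = Ve / g0 = 3170 / 9.81 = 323.1 s

323.1 s


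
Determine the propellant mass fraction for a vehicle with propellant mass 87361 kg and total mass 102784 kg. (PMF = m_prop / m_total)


PMF = 87361 / 102784 = 0.85

0.85


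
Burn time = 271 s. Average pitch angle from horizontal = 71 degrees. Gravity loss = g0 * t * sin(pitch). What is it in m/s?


GL = 9.81 * 271 * sin(71 deg) = 2514 m/s

2514 m/s


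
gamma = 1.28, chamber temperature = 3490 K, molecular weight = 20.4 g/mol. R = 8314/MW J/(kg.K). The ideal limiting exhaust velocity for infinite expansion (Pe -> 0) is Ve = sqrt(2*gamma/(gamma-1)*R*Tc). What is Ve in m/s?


R = 8314 / 20.4 = 407.55 J/(kg.K)
Ve = sqrt(2 * 1.28 / (1.28 - 1) * 407.55 * 3490) = 3606 m/s

3606 m/s


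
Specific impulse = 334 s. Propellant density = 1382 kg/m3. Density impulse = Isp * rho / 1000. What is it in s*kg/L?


rho*Isp = 334 * 1382 / 1000 = 462 s*kg/L

462 s*kg/L


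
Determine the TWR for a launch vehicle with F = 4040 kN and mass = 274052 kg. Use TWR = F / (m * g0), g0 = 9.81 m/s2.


TWR = 4040000 / (274052 * 9.81) = 1.5

1.5


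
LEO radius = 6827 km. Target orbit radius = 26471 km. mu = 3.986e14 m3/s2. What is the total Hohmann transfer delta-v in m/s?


V1 = sqrt(mu/r1) = 7641.06 m/s
dV1 = V1*(sqrt(2*r2/(r1+r2)) - 1) = 1993.78 m/s
V2 = sqrt(mu/r2) = 3880.46 m/s
dV2 = V2*(1 - sqrt(2*r1/(r1+r2))) = 1395.59 m/s
Total dV = 3389 m/s

3389 m/s


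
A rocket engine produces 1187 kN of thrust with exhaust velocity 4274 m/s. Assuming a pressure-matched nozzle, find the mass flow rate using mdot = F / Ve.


mdot = F / Ve = 1187000 / 4274 = 277.7 kg/s

277.7 kg/s


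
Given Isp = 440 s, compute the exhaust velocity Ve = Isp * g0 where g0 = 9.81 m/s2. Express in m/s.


Ve = Isp * g0 = 440 * 9.81 = 4316.4 m/s

4316.4 m/s


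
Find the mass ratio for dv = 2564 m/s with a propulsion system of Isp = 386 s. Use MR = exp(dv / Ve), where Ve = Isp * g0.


Ve = 386 * 9.81 = 3786.66 m/s
MR = exp(2564 / 3786.66) = 1.968

1.968


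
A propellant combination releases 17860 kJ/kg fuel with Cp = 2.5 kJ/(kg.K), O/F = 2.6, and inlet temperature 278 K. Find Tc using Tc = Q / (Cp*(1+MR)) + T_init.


Tc = 17860 / (2.5 * (1 + 2.6)) + 278 = 2262 K

2262 K


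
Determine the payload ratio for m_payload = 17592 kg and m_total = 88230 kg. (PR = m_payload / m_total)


PR = 17592 / 88230 = 0.1994

0.1994


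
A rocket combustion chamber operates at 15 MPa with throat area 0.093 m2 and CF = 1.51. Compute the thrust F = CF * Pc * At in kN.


F = 1.51 * 15e6 * 0.093 = 2.1064e+06 N = 2106.4 kN

2106.4 kN


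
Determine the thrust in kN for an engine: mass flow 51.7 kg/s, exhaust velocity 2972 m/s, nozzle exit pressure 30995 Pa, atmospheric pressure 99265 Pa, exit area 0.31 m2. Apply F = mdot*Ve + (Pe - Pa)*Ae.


F = 51.7 * 2972 + (30995 - 99265) * 0.31 = 132489.0 N = 132.5 kN

132.5 kN


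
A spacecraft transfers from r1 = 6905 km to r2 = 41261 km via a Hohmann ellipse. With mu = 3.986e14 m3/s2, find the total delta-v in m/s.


V1 = sqrt(mu/r1) = 7597.78 m/s
dV1 = V1*(sqrt(2*r2/(r1+r2)) - 1) = 2347.14 m/s
V2 = sqrt(mu/r2) = 3108.13 m/s
dV2 = V2*(1 - sqrt(2*r1/(r1+r2))) = 1443.85 m/s
Total dV = 3791 m/s

3791 m/s


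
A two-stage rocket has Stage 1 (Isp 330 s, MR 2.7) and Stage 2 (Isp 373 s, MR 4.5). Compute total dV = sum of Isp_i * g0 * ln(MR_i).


dV1 = 330 * 9.81 * ln(2.7) = 3215.5 m/s
dV2 = 373 * 9.81 * ln(4.5) = 5503.6 m/s
Total dV = 3215.5 + 5503.6 = 8719.1 m/s ~ 8719 m/s

8719 m/s


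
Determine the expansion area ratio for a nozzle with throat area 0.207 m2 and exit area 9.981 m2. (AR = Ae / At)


AR = 9.981 / 0.207 = 48.2

48.2


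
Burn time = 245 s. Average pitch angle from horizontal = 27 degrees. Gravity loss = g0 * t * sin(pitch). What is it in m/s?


GL = 9.81 * 245 * sin(27 deg) = 1091 m/s

1091 m/s


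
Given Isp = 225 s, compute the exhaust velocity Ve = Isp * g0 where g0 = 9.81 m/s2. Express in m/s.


Ve = Isp * g0 = 225 * 9.81 = 2207.2 m/s

2207.2 m/s


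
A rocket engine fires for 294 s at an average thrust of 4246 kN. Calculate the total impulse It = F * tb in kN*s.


It = 4246 * 294 = 1248324 kN*s

1248324 kN*s


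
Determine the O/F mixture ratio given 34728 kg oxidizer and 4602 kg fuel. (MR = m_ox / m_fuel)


MR = 34728 / 4602 = 7.55

7.55


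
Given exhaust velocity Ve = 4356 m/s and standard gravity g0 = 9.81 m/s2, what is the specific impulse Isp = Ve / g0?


Isp = Ve / g0 = 4356 / 9.81 = 444.0 s

444.0 s


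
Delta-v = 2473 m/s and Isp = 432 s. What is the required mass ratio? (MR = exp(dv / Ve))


Ve = 432 * 9.81 = 4237.92 m/s
MR = exp(2473 / 4237.92) = 1.792

1.792


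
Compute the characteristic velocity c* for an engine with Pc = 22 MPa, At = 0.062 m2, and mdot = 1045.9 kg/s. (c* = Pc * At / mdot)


c* = 22e6 * 0.062 / 1045.9 = 1304 m/s

1304 m/s


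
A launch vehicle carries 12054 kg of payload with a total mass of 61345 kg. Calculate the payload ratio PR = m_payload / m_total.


PR = 12054 / 61345 = 0.1965

0.1965


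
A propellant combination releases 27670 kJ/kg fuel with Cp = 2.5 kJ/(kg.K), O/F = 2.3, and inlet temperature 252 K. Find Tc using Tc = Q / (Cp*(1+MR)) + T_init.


Tc = 27670 / (2.5 * (1 + 2.3)) + 252 = 3606 K

3606 K


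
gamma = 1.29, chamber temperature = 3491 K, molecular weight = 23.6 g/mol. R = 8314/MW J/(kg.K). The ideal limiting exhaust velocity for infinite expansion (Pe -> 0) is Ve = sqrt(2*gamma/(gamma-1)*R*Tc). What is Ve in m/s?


R = 8314 / 23.6 = 352.29 J/(kg.K)
Ve = sqrt(2 * 1.29 / (1.29 - 1) * 352.29 * 3491) = 3308 m/s

3308 m/s


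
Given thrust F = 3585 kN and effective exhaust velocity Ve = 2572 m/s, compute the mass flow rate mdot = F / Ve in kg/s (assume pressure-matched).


mdot = F / Ve = 3585000 / 2572 = 1393.9 kg/s

1393.9 kg/s


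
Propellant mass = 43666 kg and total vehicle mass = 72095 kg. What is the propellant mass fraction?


PMF = 43666 / 72095 = 0.606

0.606


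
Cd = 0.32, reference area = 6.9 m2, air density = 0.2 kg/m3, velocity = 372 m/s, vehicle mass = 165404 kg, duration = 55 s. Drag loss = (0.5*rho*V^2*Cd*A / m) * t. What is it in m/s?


D = 0.5 * 0.2 * 372^2 * 0.32 * 6.9 = 30555.19 N
a = 30555.19 / 165404 = 0.1847 m/s2
dV = 0.1847 * 55 = 10.2 m/s

10.2 m/s


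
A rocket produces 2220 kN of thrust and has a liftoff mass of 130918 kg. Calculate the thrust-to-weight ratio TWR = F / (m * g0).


TWR = 2220000 / (130918 * 9.81) = 1.73

1.73


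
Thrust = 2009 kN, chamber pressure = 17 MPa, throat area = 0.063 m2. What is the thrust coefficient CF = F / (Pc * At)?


CF = 2009000 / (17e6 * 0.063) = 1.88

1.88


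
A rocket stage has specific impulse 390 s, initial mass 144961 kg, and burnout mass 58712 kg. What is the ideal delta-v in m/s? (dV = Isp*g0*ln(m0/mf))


Ve = 390 * 9.81 = 3825.9 m/s
dV = 3825.9 * ln(144961/58712) = 3458 m/s

3458 m/s


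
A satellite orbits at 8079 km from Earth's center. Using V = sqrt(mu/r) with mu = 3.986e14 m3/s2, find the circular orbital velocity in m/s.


V = sqrt(3.986e14 / 8079000) = 7024 m/s

7024 m/s


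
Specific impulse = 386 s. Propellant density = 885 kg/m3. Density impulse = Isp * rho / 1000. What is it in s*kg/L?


rho*Isp = 386 * 885 / 1000 = 342 s*kg/L

342 s*kg/L


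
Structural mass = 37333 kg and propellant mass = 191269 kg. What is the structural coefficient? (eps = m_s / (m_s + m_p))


eps = 37333 / (37333 + 191269) = 0.1633

0.1633


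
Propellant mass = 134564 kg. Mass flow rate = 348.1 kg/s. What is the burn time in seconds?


tb = 134564 / 348.1 = 386.6 s

386.6 s


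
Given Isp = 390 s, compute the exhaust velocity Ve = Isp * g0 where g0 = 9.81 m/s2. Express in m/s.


Ve = Isp * g0 = 390 * 9.81 = 3825.9 m/s

3825.9 m/s


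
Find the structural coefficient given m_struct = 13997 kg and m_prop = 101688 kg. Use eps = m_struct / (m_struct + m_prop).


eps = 13997 / (13997 + 101688) = 0.121

0.121


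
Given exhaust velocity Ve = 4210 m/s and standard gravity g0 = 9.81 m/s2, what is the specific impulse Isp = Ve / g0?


Isp = Ve / g0 = 4210 / 9.81 = 429.2 s

429.2 s


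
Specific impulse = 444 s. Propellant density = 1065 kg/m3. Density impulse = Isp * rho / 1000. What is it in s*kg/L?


rho*Isp = 444 * 1065 / 1000 = 473 s*kg/L

473 s*kg/L


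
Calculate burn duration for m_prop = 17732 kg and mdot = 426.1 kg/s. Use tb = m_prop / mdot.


tb = 17732 / 426.1 = 41.6 s

41.6 s


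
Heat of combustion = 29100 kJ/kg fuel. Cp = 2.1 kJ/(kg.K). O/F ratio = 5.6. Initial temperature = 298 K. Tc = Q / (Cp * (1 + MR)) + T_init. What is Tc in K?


Tc = 29100 / (2.1 * (1 + 5.6)) + 298 = 2398 K

2398 K


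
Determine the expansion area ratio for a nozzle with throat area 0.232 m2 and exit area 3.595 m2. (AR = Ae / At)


AR = 3.595 / 0.232 = 15.5

15.5


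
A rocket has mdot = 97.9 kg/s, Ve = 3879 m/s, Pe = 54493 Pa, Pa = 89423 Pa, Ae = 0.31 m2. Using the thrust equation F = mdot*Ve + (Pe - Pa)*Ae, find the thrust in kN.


F = 97.9 * 3879 + (54493 - 89423) * 0.31 = 368926.0 N = 368.9 kN

368.9 kN


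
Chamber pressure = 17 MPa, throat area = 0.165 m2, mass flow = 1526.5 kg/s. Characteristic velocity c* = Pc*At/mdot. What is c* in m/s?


c* = 17e6 * 0.165 / 1526.5 = 1838 m/s

1838 m/s


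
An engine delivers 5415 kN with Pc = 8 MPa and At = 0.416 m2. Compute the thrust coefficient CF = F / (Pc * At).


CF = 5415000 / (8e6 * 0.416) = 1.63

1.63


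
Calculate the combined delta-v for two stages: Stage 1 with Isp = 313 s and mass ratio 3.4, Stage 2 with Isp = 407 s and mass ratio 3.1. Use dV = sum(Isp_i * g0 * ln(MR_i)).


dV1 = 313 * 9.81 * ln(3.4) = 3757.6 m/s
dV2 = 407 * 9.81 * ln(3.1) = 4517.3 m/s
Total dV = 3757.6 + 4517.3 = 8274.9 m/s ~ 8275 m/s

8275 m/s


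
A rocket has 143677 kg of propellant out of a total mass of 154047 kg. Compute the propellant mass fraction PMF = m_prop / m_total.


PMF = 143677 / 154047 = 0.933

0.933


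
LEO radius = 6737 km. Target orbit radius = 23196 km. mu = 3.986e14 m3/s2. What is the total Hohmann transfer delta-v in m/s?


V1 = sqrt(mu/r1) = 7691.93 m/s
dV1 = V1*(sqrt(2*r2/(r1+r2)) - 1) = 1884.02 m/s
V2 = sqrt(mu/r2) = 4145.36 m/s
dV2 = V2*(1 - sqrt(2*r1/(r1+r2))) = 1364.14 m/s
Total dV = 3248 m/s

3248 m/s


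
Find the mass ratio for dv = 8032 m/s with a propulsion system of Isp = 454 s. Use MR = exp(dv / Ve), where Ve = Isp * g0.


Ve = 454 * 9.81 = 4453.74 m/s
MR = exp(8032 / 4453.74) = 6.07

6.07


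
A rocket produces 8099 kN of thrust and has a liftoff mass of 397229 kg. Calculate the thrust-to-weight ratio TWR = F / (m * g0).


TWR = 8099000 / (397229 * 9.81) = 2.08

2.08


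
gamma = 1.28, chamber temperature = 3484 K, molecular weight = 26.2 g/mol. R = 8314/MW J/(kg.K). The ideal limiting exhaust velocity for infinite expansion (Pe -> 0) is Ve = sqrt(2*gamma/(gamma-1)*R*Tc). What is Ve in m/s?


R = 8314 / 26.2 = 317.33 J/(kg.K)
Ve = sqrt(2 * 1.28 / (1.28 - 1) * 317.33 * 3484) = 3179 m/s

3179 m/s


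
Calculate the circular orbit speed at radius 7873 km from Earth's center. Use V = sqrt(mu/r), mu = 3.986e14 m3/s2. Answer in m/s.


V = sqrt(3.986e14 / 7873000) = 7115 m/s

7115 m/s


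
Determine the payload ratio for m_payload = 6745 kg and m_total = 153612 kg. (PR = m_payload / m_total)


PR = 6745 / 153612 = 0.0439

0.0439


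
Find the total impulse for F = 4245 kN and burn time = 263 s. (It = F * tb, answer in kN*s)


It = 4245 * 263 = 1116435 kN*s

1116435 kN*s


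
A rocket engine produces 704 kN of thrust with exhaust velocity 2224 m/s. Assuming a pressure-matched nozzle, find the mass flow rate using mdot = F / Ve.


mdot = F / Ve = 704000 / 2224 = 316.5 kg/s

316.5 kg/s


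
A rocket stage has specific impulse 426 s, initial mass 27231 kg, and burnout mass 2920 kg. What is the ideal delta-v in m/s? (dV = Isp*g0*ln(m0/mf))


Ve = 426 * 9.81 = 4179.06 m/s
dV = 4179.06 * ln(27231/2920) = 9331 m/s

9331 m/s


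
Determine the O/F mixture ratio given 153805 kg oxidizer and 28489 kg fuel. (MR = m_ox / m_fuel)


MR = 153805 / 28489 = 5.4

5.4


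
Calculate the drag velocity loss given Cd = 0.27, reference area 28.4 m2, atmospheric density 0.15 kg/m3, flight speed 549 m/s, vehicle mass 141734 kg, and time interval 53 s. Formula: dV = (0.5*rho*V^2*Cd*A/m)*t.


D = 0.5 * 0.15 * 549^2 * 0.27 * 28.4 = 173335.72 N
a = 173335.72 / 141734 = 1.223 m/s2
dV = 1.223 * 53 = 64.8 m/s

64.8 m/s
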